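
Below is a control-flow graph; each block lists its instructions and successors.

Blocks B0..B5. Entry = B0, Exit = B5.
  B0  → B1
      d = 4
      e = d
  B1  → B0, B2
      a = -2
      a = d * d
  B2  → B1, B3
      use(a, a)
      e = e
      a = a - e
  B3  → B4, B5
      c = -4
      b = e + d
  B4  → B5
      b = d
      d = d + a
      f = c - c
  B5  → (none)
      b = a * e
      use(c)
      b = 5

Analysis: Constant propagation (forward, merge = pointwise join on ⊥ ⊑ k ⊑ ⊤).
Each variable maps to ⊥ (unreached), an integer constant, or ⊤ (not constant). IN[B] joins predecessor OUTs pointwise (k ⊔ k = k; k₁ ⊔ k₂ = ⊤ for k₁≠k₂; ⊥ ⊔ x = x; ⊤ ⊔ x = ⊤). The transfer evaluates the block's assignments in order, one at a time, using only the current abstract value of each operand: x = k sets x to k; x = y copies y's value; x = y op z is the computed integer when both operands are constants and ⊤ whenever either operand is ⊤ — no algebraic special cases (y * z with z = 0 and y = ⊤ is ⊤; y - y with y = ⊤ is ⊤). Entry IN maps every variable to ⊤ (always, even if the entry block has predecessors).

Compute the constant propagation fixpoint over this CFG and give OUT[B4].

Fixpoint table:
  B0:   IN=(all ⊤)   OUT={d:4, e:4; rest ⊤}
  B1:   IN={d:4, e:4; rest ⊤}   OUT={a:16, d:4, e:4; rest ⊤}
  B2:   IN={a:16, d:4, e:4; rest ⊤}   OUT={a:12, d:4, e:4; rest ⊤}
  B3:   IN={a:12, d:4, e:4; rest ⊤}   OUT={a:12, b:8, c:-4, d:4, e:4; rest ⊤}
  B4:   IN={a:12, b:8, c:-4, d:4, e:4; rest ⊤}   OUT={a:12, b:4, c:-4, d:16, e:4, f:0; rest ⊤}
  B5:   IN={a:12, c:-4, e:4; rest ⊤}   OUT={a:12, b:5, c:-4, e:4; rest ⊤}

Merge at B4: IN[B4] = OUT[B3] = {a: 12, b: 8, c: -4, d: 4, e: 4, f: ⊤}
Applying B4's transfer function to that IN value gives OUT[B4] (row B4 above).

Answer: {a: 12, b: 4, c: -4, d: 16, e: 4, f: 0}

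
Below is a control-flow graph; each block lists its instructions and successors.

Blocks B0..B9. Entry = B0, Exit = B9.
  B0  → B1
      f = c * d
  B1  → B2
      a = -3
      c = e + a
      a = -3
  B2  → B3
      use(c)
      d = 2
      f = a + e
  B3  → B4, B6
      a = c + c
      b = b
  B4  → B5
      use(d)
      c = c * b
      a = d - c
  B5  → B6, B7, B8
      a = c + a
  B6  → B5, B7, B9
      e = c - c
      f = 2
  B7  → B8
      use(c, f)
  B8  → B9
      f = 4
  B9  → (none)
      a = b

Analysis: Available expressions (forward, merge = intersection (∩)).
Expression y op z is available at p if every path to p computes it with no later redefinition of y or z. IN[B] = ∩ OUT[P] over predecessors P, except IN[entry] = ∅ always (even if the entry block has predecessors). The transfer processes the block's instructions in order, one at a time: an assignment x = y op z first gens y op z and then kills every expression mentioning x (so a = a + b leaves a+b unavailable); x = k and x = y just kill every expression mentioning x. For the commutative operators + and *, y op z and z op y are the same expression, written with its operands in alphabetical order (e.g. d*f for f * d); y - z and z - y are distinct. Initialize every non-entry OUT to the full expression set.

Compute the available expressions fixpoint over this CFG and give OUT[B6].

Answer: {c-c}

Trace:
Converged values:
  B0: | IN={} | OUT={c*d}
  B1: | IN={c*d} | OUT={}
  B2: | IN={} | OUT={a+e}
  B3: | IN={a+e} | OUT={c+c}
  B4: | IN={c+c} | OUT={d-c}
  B5: | IN={} | OUT={}
  B6: | IN={} | OUT={c-c}
  B7: | IN={} | OUT={}
  B8: | IN={} | OUT={}
  B9: | IN={} | OUT={}

Merge at B6: IN[B6] = OUT[B3] ∩ OUT[B5] = {}
Applying B6's transfer function to that IN value gives OUT[B6] (row B6 above).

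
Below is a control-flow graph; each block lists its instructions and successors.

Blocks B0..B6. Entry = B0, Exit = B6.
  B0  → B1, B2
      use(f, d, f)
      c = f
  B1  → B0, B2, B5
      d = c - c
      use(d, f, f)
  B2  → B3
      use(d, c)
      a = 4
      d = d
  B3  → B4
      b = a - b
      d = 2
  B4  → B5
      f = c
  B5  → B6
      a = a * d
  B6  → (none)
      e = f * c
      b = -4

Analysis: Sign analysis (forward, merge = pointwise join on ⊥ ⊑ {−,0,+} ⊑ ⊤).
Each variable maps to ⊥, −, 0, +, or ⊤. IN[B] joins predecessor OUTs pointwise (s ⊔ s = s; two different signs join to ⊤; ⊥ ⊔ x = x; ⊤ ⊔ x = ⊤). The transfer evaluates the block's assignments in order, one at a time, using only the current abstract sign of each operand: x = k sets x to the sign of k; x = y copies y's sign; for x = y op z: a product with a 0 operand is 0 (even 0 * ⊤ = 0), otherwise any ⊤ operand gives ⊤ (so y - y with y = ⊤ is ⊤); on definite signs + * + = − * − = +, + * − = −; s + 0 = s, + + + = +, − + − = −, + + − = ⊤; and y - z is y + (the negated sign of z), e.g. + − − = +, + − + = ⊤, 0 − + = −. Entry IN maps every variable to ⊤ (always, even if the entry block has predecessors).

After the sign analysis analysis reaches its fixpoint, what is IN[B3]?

Converged values:
  B0: | IN=(all ⊤) | OUT=(all ⊤)
  B1: | IN=(all ⊤) | OUT=(all ⊤)
  B2: | IN=(all ⊤) | OUT={a:+; rest ⊤}
  B3: | IN={a:+; rest ⊤} | OUT={a:+, d:+; rest ⊤}
  B4: | IN={a:+, d:+; rest ⊤} | OUT={a:+, d:+; rest ⊤}
  B5: | IN=(all ⊤) | OUT=(all ⊤)
  B6: | IN=(all ⊤) | OUT={b:-; rest ⊤}

Merge at B3: IN[B3] = OUT[B2] = {a: +, b: ⊤, c: ⊤, d: ⊤, e: ⊤, f: ⊤}

Answer: {a: +, b: ⊤, c: ⊤, d: ⊤, e: ⊤, f: ⊤}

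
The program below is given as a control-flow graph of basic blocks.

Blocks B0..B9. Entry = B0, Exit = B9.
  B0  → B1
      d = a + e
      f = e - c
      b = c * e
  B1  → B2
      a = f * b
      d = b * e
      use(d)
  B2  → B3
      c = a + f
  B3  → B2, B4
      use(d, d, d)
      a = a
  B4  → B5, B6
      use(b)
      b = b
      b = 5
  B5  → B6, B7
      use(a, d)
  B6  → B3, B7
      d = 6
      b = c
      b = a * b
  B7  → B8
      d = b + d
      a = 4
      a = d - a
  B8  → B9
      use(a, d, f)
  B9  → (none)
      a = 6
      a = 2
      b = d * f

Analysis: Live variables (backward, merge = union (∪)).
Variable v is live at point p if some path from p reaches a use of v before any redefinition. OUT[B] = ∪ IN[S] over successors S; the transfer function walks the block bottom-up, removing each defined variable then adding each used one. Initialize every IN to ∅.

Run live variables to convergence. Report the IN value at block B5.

Answer: {a, b, c, d, f}

Derivation:
Converged values:
  B0: | IN={a, c, e} | OUT={b, e, f}
  B1: | IN={b, e, f} | OUT={a, b, d, f}
  B2: | IN={a, b, d, f} | OUT={a, b, c, d, f}
  B3: | IN={a, b, c, d, f} | OUT={a, b, c, d, f}
  B4: | IN={a, b, c, d, f} | OUT={a, b, c, d, f}
  B5: | IN={a, b, c, d, f} | OUT={a, b, c, d, f}
  B6: | IN={a, c, f} | OUT={a, b, c, d, f}
  B7: | IN={b, d, f} | OUT={a, d, f}
  B8: | IN={a, d, f} | OUT={d, f}
  B9: | IN={d, f} | OUT={}

Merge at B5: OUT[B5] = IN[B6] ⊔ IN[B7] = {a, b, c, d, f}
Applying B5's transfer function to that OUT value gives IN[B5] (row B5 above).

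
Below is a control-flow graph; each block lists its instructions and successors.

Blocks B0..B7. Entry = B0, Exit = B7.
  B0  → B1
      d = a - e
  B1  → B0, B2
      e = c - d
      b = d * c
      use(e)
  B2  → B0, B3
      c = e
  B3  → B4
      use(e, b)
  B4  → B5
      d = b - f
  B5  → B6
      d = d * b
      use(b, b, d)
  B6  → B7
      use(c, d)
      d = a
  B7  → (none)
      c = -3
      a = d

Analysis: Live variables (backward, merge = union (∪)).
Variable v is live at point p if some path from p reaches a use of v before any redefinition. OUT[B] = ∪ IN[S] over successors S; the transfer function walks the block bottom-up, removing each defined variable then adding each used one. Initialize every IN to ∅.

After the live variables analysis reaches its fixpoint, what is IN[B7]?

Per-block solution:
  B0:   IN={a, c, e, f}   OUT={a, c, d, f}
  B1:   IN={a, c, d, f}   OUT={a, b, c, e, f}
  B2:   IN={a, b, e, f}   OUT={a, b, c, e, f}
  B3:   IN={a, b, c, e, f}   OUT={a, b, c, f}
  B4:   IN={a, b, c, f}   OUT={a, b, c, d}
  B5:   IN={a, b, c, d}   OUT={a, c, d}
  B6:   IN={a, c, d}   OUT={d}
  B7:   IN={d}   OUT={}

B7 is the boundary node: OUT[B7] = {}
Applying B7's transfer function to that OUT value gives IN[B7] (row B7 above).

Answer: {d}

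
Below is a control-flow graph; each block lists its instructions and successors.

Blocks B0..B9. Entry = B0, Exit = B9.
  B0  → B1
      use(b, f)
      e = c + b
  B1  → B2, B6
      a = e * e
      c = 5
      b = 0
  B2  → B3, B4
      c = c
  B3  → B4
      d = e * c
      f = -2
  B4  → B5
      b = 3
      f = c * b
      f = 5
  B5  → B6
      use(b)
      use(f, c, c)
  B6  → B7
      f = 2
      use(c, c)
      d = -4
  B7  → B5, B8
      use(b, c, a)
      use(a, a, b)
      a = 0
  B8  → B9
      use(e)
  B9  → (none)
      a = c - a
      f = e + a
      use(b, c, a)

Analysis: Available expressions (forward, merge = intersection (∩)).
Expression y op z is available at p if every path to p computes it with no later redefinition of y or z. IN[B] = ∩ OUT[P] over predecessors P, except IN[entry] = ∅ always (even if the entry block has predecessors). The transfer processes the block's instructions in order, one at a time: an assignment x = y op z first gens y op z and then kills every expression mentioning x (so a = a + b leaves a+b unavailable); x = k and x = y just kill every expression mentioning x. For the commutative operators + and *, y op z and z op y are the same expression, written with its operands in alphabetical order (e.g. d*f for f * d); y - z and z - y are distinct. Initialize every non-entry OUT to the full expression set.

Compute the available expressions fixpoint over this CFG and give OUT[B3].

Fixpoint table:
  B0:  IN={}  OUT={b+c}
  B1:  IN={b+c}  OUT={e*e}
  B2:  IN={e*e}  OUT={e*e}
  B3:  IN={e*e}  OUT={c*e, e*e}
  B4:  IN={e*e}  OUT={b*c, e*e}
  B5:  IN={e*e}  OUT={e*e}
  B6:  IN={e*e}  OUT={e*e}
  B7:  IN={e*e}  OUT={e*e}
  B8:  IN={e*e}  OUT={e*e}
  B9:  IN={e*e}  OUT={a+e, e*e}

Merge at B3: IN[B3] = OUT[B2] = {e*e}
Applying B3's transfer function to that IN value gives OUT[B3] (row B3 above).

Answer: {c*e, e*e}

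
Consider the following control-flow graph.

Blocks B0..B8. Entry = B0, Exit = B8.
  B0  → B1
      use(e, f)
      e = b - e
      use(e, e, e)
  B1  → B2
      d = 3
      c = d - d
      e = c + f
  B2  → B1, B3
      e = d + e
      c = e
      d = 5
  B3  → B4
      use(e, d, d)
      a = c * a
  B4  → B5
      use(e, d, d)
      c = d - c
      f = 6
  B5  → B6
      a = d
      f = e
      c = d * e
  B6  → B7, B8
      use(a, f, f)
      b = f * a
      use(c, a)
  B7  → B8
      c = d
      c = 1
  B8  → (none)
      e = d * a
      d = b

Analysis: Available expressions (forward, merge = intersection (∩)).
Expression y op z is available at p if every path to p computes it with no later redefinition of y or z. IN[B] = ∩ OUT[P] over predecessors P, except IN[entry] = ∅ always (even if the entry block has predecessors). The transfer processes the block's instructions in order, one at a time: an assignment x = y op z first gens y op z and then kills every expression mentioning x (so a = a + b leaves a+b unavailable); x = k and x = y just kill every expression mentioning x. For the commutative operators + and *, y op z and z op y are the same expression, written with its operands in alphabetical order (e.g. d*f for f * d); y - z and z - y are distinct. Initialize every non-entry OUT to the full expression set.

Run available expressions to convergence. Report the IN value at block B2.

Answer: {c+f, d-d}

Working:
Fixpoint table:
  B0:  IN={}  OUT={}
  B1:  IN={}  OUT={c+f, d-d}
  B2:  IN={c+f, d-d}  OUT={}
  B3:  IN={}  OUT={}
  B4:  IN={}  OUT={}
  B5:  IN={}  OUT={d*e}
  B6:  IN={d*e}  OUT={a*f, d*e}
  B7:  IN={a*f, d*e}  OUT={a*f, d*e}
  B8:  IN={a*f, d*e}  OUT={a*f}

Merge at B2: IN[B2] = OUT[B1] = {c+f, d-d}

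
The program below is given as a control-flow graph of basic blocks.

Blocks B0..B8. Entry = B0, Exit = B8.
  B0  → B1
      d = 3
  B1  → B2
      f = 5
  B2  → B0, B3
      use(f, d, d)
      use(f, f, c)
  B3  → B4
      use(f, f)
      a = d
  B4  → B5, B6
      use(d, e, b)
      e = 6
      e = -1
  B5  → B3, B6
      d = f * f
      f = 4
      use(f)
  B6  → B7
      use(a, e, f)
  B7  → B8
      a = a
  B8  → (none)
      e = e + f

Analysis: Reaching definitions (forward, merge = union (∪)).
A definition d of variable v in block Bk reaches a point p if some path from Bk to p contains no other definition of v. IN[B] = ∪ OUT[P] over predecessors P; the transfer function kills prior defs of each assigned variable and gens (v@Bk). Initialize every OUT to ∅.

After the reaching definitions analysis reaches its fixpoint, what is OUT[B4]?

Fixpoint table:
  B0:  IN={d@B0, f@B1}  OUT={d@B0, f@B1}
  B1:  IN={d@B0, f@B1}  OUT={d@B0, f@B1}
  B2:  IN={d@B0, f@B1}  OUT={d@B0, f@B1}
  B3:  IN={a@B3, d@B0, d@B5, e@B4, f@B1, f@B5}  OUT={a@B3, d@B0, d@B5, e@B4, f@B1, f@B5}
  B4:  IN={a@B3, d@B0, d@B5, e@B4, f@B1, f@B5}  OUT={a@B3, d@B0, d@B5, e@B4, f@B1, f@B5}
  B5:  IN={a@B3, d@B0, d@B5, e@B4, f@B1, f@B5}  OUT={a@B3, d@B5, e@B4, f@B5}
  B6:  IN={a@B3, d@B0, d@B5, e@B4, f@B1, f@B5}  OUT={a@B3, d@B0, d@B5, e@B4, f@B1, f@B5}
  B7:  IN={a@B3, d@B0, d@B5, e@B4, f@B1, f@B5}  OUT={a@B7, d@B0, d@B5, e@B4, f@B1, f@B5}
  B8:  IN={a@B7, d@B0, d@B5, e@B4, f@B1, f@B5}  OUT={a@B7, d@B0, d@B5, e@B8, f@B1, f@B5}

Merge at B4: IN[B4] = OUT[B3] = {a@B3, d@B0, d@B5, e@B4, f@B1, f@B5}
Applying B4's transfer function to that IN value gives OUT[B4] (row B4 above).

Answer: {a@B3, d@B0, d@B5, e@B4, f@B1, f@B5}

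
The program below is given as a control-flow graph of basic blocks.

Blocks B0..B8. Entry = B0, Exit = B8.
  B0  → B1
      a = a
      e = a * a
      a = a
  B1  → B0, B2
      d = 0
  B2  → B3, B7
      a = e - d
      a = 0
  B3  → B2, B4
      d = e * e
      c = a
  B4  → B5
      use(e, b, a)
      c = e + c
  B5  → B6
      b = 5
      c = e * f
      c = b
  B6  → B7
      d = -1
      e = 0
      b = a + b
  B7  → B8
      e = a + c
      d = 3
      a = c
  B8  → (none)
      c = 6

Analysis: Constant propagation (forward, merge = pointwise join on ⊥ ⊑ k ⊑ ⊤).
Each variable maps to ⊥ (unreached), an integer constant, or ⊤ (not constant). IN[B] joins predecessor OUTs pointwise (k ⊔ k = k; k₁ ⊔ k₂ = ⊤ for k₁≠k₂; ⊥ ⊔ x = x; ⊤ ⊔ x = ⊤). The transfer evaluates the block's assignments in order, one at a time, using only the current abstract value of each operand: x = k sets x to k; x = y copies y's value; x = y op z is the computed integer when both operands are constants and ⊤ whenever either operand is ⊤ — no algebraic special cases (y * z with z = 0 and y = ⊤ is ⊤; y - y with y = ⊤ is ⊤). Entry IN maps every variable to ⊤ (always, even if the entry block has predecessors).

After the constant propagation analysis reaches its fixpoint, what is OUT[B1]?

Fixpoint table:
  B0: | IN=(all ⊤) | OUT=(all ⊤)
  B1: | IN=(all ⊤) | OUT={d:0; rest ⊤}
  B2: | IN=(all ⊤) | OUT={a:0; rest ⊤}
  B3: | IN={a:0; rest ⊤} | OUT={a:0, c:0; rest ⊤}
  B4: | IN={a:0, c:0; rest ⊤} | OUT={a:0; rest ⊤}
  B5: | IN={a:0; rest ⊤} | OUT={a:0, b:5, c:5; rest ⊤}
  B6: | IN={a:0, b:5, c:5; rest ⊤} | OUT={a:0, b:5, c:5, d:-1, e:0; rest ⊤}
  B7: | IN={a:0; rest ⊤} | OUT={d:3; rest ⊤}
  B8: | IN={d:3; rest ⊤} | OUT={c:6, d:3; rest ⊤}

Merge at B1: IN[B1] = OUT[B0] = {a: ⊤, b: ⊤, c: ⊤, d: ⊤, e: ⊤, f: ⊤}
Applying B1's transfer function to that IN value gives OUT[B1] (row B1 above).

Answer: {a: ⊤, b: ⊤, c: ⊤, d: 0, e: ⊤, f: ⊤}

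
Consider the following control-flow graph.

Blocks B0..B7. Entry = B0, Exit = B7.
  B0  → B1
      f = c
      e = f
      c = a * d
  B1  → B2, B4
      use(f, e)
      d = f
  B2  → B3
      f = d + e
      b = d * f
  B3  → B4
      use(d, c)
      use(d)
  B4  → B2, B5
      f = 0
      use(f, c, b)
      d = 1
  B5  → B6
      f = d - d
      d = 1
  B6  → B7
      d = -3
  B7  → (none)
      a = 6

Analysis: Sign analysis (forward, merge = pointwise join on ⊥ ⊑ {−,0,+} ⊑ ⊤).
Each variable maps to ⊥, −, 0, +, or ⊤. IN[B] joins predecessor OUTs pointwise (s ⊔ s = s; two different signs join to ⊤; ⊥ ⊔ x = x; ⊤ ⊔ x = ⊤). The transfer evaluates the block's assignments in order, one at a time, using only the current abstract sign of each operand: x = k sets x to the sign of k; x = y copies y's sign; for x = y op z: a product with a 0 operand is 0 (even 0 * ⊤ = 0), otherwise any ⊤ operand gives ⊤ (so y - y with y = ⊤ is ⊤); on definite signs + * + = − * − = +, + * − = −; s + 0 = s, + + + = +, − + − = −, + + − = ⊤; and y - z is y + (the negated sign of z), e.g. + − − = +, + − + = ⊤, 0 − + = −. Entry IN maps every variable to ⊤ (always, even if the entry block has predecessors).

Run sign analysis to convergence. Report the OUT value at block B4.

Answer: {a: ⊤, b: ⊤, c: ⊤, d: +, e: ⊤, f: 0}

Trace:
Converged values:
  B0:  IN=(all ⊤)  OUT=(all ⊤)
  B1:  IN=(all ⊤)  OUT=(all ⊤)
  B2:  IN=(all ⊤)  OUT=(all ⊤)
  B3:  IN=(all ⊤)  OUT=(all ⊤)
  B4:  IN=(all ⊤)  OUT={d:+, f:0; rest ⊤}
  B5:  IN={d:+, f:0; rest ⊤}  OUT={d:+; rest ⊤}
  B6:  IN={d:+; rest ⊤}  OUT={d:-; rest ⊤}
  B7:  IN={d:-; rest ⊤}  OUT={a:+, d:-; rest ⊤}

Merge at B4: IN[B4] = OUT[B1] ⊔ OUT[B3] = {a: ⊤, b: ⊤, c: ⊤, d: ⊤, e: ⊤, f: ⊤}
Applying B4's transfer function to that IN value gives OUT[B4] (row B4 above).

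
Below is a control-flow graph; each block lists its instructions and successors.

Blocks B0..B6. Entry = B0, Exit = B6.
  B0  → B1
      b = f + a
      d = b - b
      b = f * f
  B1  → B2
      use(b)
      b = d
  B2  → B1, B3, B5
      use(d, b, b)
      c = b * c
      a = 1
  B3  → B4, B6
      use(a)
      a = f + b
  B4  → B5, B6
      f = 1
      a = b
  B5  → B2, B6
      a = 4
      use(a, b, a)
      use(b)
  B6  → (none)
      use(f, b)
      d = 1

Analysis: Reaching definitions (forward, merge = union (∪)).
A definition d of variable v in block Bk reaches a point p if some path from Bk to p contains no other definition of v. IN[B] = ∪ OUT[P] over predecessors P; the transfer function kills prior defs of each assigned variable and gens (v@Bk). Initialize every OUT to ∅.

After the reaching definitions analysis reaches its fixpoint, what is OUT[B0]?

Fixpoint table:
  B0:   IN={}   OUT={b@B0, d@B0}
  B1:   IN={a@B2, b@B0, b@B1, c@B2, d@B0, f@B4}   OUT={a@B2, b@B1, c@B2, d@B0, f@B4}
  B2:   IN={a@B2, a@B5, b@B1, c@B2, d@B0, f@B4}   OUT={a@B2, b@B1, c@B2, d@B0, f@B4}
  B3:   IN={a@B2, b@B1, c@B2, d@B0, f@B4}   OUT={a@B3, b@B1, c@B2, d@B0, f@B4}
  B4:   IN={a@B3, b@B1, c@B2, d@B0, f@B4}   OUT={a@B4, b@B1, c@B2, d@B0, f@B4}
  B5:   IN={a@B2, a@B4, b@B1, c@B2, d@B0, f@B4}   OUT={a@B5, b@B1, c@B2, d@B0, f@B4}
  B6:   IN={a@B3, a@B4, a@B5, b@B1, c@B2, d@B0, f@B4}   OUT={a@B3, a@B4, a@B5, b@B1, c@B2, d@B6, f@B4}

B0 is the boundary node: IN[B0] = {}
Applying B0's transfer function to that IN value gives OUT[B0] (row B0 above).

Answer: {b@B0, d@B0}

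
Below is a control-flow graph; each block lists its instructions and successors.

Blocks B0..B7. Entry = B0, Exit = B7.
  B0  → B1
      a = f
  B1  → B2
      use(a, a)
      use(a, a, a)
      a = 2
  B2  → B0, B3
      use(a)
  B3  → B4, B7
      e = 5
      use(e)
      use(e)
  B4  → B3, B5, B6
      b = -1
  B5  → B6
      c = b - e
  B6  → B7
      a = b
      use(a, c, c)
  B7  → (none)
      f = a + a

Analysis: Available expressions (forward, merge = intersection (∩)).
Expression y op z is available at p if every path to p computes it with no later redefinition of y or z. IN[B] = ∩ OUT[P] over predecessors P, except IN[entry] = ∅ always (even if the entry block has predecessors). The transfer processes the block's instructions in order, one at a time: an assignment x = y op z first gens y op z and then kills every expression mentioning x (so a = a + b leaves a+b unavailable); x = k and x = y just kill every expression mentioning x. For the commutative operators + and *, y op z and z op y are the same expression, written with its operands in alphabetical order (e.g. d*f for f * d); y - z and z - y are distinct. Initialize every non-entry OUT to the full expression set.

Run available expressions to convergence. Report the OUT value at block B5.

Fixpoint table:
  B0: | IN={} | OUT={}
  B1: | IN={} | OUT={}
  B2: | IN={} | OUT={}
  B3: | IN={} | OUT={}
  B4: | IN={} | OUT={}
  B5: | IN={} | OUT={b-e}
  B6: | IN={} | OUT={}
  B7: | IN={} | OUT={a+a}

Merge at B5: IN[B5] = OUT[B4] = {}
Applying B5's transfer function to that IN value gives OUT[B5] (row B5 above).

Answer: {b-e}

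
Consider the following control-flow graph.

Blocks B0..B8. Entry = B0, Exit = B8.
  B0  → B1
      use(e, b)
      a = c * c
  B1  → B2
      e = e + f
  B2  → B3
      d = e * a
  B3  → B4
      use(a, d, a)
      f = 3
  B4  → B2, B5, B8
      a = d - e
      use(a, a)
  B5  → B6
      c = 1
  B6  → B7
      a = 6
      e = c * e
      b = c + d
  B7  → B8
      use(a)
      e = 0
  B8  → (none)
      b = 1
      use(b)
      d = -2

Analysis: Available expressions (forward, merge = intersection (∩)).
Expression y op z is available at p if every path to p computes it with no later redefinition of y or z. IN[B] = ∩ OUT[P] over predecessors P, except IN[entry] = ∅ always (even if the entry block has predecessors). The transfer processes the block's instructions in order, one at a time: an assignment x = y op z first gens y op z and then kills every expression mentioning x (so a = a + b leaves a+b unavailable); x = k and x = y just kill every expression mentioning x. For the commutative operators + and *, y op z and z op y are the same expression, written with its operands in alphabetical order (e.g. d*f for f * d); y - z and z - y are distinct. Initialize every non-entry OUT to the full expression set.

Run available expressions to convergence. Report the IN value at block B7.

Per-block solution:
  B0: | IN={} | OUT={c*c}
  B1: | IN={c*c} | OUT={c*c}
  B2: | IN={c*c} | OUT={a*e, c*c}
  B3: | IN={a*e, c*c} | OUT={a*e, c*c}
  B4: | IN={a*e, c*c} | OUT={c*c, d-e}
  B5: | IN={c*c, d-e} | OUT={d-e}
  B6: | IN={d-e} | OUT={c+d}
  B7: | IN={c+d} | OUT={c+d}
  B8: | IN={} | OUT={}

Merge at B7: IN[B7] = OUT[B6] = {c+d}

Answer: {c+d}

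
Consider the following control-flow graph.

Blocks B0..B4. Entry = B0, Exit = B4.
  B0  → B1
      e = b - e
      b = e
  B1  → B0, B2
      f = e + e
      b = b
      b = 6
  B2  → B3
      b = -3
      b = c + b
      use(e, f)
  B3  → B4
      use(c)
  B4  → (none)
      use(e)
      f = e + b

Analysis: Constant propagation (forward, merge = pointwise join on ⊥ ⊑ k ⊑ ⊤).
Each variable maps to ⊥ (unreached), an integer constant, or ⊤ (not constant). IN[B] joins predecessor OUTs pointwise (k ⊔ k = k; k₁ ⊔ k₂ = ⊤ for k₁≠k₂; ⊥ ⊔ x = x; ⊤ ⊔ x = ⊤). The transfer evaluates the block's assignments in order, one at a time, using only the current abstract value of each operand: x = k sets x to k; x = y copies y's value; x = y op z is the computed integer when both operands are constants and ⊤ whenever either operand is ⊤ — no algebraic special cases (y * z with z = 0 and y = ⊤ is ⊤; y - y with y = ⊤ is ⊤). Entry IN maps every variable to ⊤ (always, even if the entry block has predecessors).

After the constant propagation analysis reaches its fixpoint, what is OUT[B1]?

Per-block solution:
  B0:  IN=(all ⊤)  OUT=(all ⊤)
  B1:  IN=(all ⊤)  OUT={b:6; rest ⊤}
  B2:  IN={b:6; rest ⊤}  OUT=(all ⊤)
  B3:  IN=(all ⊤)  OUT=(all ⊤)
  B4:  IN=(all ⊤)  OUT=(all ⊤)

Merge at B1: IN[B1] = OUT[B0] = {a: ⊤, b: ⊤, c: ⊤, d: ⊤, e: ⊤, f: ⊤}
Applying B1's transfer function to that IN value gives OUT[B1] (row B1 above).

Answer: {a: ⊤, b: 6, c: ⊤, d: ⊤, e: ⊤, f: ⊤}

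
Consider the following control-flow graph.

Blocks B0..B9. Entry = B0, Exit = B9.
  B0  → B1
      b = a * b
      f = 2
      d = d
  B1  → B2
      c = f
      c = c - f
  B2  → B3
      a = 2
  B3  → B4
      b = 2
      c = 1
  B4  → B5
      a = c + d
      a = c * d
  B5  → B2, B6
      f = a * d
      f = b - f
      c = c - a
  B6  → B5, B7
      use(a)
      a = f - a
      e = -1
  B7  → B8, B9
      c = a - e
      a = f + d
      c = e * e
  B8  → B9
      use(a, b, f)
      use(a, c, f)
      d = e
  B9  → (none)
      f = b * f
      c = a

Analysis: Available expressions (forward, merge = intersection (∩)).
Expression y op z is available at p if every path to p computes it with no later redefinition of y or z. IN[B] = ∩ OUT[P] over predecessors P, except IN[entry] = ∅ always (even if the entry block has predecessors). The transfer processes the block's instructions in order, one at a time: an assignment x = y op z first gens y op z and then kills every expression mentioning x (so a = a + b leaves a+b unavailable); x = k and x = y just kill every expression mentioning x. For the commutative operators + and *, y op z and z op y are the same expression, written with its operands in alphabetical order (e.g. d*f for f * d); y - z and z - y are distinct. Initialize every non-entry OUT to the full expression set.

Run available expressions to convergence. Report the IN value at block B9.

Answer: {e*e}

Derivation:
Converged values:
  B0:  IN={}  OUT={}
  B1:  IN={}  OUT={}
  B2:  IN={}  OUT={}
  B3:  IN={}  OUT={}
  B4:  IN={}  OUT={c*d, c+d}
  B5:  IN={}  OUT={a*d}
  B6:  IN={a*d}  OUT={}
  B7:  IN={}  OUT={d+f, e*e}
  B8:  IN={d+f, e*e}  OUT={e*e}
  B9:  IN={e*e}  OUT={e*e}

Merge at B9: IN[B9] = OUT[B7] ∩ OUT[B8] = {e*e}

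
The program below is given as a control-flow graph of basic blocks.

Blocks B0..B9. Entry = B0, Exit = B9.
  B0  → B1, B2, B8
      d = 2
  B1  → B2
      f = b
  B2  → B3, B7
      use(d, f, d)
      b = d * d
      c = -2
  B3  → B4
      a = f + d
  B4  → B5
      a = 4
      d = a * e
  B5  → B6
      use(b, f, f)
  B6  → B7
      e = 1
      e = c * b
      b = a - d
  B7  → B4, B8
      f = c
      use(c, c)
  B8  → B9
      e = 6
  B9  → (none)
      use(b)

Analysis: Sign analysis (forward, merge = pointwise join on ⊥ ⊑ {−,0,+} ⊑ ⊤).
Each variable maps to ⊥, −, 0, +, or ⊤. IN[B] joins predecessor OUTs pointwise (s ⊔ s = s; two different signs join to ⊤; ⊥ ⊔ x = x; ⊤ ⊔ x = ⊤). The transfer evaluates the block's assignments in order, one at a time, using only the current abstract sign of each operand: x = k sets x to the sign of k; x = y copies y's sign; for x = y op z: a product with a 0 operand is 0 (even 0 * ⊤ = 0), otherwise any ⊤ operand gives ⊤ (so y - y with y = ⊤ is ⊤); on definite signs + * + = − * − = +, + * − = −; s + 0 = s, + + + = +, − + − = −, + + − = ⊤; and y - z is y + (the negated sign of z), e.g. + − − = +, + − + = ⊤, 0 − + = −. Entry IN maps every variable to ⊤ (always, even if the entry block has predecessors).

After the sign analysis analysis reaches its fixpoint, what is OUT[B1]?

Fixpoint table:
  B0:  IN=(all ⊤)  OUT={d:+; rest ⊤}
  B1:  IN={d:+; rest ⊤}  OUT={d:+; rest ⊤}
  B2:  IN={d:+; rest ⊤}  OUT={b:+, c:-, d:+; rest ⊤}
  B3:  IN={b:+, c:-, d:+; rest ⊤}  OUT={b:+, c:-, d:+; rest ⊤}
  B4:  IN={c:-; rest ⊤}  OUT={a:+, c:-; rest ⊤}
  B5:  IN={a:+, c:-; rest ⊤}  OUT={a:+, c:-; rest ⊤}
  B6:  IN={a:+, c:-; rest ⊤}  OUT={a:+, c:-; rest ⊤}
  B7:  IN={c:-; rest ⊤}  OUT={c:-, f:-; rest ⊤}
  B8:  IN=(all ⊤)  OUT={e:+; rest ⊤}
  B9:  IN={e:+; rest ⊤}  OUT={e:+; rest ⊤}

Merge at B1: IN[B1] = OUT[B0] = {a: ⊤, b: ⊤, c: ⊤, d: +, e: ⊤, f: ⊤}
Applying B1's transfer function to that IN value gives OUT[B1] (row B1 above).

Answer: {a: ⊤, b: ⊤, c: ⊤, d: +, e: ⊤, f: ⊤}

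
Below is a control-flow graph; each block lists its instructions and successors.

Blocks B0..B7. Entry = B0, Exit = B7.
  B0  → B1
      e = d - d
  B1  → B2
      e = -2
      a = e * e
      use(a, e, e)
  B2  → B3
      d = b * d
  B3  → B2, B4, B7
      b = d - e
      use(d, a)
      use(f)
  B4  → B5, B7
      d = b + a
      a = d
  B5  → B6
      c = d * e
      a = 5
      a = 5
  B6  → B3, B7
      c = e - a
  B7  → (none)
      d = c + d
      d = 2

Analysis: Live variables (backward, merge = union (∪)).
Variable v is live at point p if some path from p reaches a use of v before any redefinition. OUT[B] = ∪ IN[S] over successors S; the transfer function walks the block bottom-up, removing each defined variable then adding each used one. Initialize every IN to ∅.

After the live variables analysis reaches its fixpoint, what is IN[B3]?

Answer: {a, c, d, e, f}

Trace:
Fixpoint table:
  B0:  IN={b, c, d, f}  OUT={b, c, d, f}
  B1:  IN={b, c, d, f}  OUT={a, b, c, d, e, f}
  B2:  IN={a, b, c, d, e, f}  OUT={a, c, d, e, f}
  B3:  IN={a, c, d, e, f}  OUT={a, b, c, d, e, f}
  B4:  IN={a, b, c, e, f}  OUT={c, d, e, f}
  B5:  IN={d, e, f}  OUT={a, d, e, f}
  B6:  IN={a, d, e, f}  OUT={a, c, d, e, f}
  B7:  IN={c, d}  OUT={}

Merge at B3: OUT[B3] = IN[B2] ⊔ IN[B4] ⊔ IN[B7] = {a, b, c, d, e, f}
Applying B3's transfer function to that OUT value gives IN[B3] (row B3 above).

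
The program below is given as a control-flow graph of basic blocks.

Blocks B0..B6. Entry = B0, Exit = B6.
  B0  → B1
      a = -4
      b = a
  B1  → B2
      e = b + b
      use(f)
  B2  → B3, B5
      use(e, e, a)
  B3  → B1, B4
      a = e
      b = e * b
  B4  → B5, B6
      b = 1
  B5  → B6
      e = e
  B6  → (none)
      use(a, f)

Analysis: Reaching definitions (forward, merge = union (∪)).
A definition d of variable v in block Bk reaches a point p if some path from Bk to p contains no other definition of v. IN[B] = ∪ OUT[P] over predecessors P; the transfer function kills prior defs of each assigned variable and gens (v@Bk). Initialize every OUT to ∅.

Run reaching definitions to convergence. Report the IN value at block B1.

Answer: {a@B0, a@B3, b@B0, b@B3, e@B1}

Derivation:
Converged values:
  B0: | IN={} | OUT={a@B0, b@B0}
  B1: | IN={a@B0, a@B3, b@B0, b@B3, e@B1} | OUT={a@B0, a@B3, b@B0, b@B3, e@B1}
  B2: | IN={a@B0, a@B3, b@B0, b@B3, e@B1} | OUT={a@B0, a@B3, b@B0, b@B3, e@B1}
  B3: | IN={a@B0, a@B3, b@B0, b@B3, e@B1} | OUT={a@B3, b@B3, e@B1}
  B4: | IN={a@B3, b@B3, e@B1} | OUT={a@B3, b@B4, e@B1}
  B5: | IN={a@B0, a@B3, b@B0, b@B3, b@B4, e@B1} | OUT={a@B0, a@B3, b@B0, b@B3, b@B4, e@B5}
  B6: | IN={a@B0, a@B3, b@B0, b@B3, b@B4, e@B1, e@B5} | OUT={a@B0, a@B3, b@B0, b@B3, b@B4, e@B1, e@B5}

Merge at B1: IN[B1] = OUT[B0] ⊔ OUT[B3] = {a@B0, a@B3, b@B0, b@B3, e@B1}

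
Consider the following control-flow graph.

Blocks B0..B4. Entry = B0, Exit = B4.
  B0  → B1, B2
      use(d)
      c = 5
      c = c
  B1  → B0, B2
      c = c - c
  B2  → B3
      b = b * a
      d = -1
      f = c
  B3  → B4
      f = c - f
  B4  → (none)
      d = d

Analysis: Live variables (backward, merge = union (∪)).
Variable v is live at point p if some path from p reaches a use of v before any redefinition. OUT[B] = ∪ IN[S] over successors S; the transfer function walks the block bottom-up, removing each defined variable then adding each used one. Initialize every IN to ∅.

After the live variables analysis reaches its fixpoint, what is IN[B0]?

Answer: {a, b, d}

Trace:
Converged values:
  B0:   IN={a, b, d}   OUT={a, b, c, d}
  B1:   IN={a, b, c, d}   OUT={a, b, c, d}
  B2:   IN={a, b, c}   OUT={c, d, f}
  B3:   IN={c, d, f}   OUT={d}
  B4:   IN={d}   OUT={}

Merge at B0: OUT[B0] = IN[B1] ⊔ IN[B2] = {a, b, c, d}
Applying B0's transfer function to that OUT value gives IN[B0] (row B0 above).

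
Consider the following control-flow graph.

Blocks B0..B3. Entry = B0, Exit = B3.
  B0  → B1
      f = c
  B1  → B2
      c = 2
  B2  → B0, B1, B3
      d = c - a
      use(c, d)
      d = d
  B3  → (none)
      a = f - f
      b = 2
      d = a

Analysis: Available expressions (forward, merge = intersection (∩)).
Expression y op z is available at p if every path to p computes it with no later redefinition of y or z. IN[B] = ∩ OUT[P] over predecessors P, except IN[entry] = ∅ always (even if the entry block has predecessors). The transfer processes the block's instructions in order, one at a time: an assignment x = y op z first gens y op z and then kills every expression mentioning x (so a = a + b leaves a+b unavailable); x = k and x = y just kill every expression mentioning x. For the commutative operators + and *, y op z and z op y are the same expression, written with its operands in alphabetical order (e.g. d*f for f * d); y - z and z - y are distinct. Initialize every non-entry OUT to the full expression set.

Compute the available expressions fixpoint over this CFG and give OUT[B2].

Answer: {c-a}

Derivation:
Fixpoint table:
  B0: | IN={} | OUT={}
  B1: | IN={} | OUT={}
  B2: | IN={} | OUT={c-a}
  B3: | IN={c-a} | OUT={f-f}

Merge at B2: IN[B2] = OUT[B1] = {}
Applying B2's transfer function to that IN value gives OUT[B2] (row B2 above).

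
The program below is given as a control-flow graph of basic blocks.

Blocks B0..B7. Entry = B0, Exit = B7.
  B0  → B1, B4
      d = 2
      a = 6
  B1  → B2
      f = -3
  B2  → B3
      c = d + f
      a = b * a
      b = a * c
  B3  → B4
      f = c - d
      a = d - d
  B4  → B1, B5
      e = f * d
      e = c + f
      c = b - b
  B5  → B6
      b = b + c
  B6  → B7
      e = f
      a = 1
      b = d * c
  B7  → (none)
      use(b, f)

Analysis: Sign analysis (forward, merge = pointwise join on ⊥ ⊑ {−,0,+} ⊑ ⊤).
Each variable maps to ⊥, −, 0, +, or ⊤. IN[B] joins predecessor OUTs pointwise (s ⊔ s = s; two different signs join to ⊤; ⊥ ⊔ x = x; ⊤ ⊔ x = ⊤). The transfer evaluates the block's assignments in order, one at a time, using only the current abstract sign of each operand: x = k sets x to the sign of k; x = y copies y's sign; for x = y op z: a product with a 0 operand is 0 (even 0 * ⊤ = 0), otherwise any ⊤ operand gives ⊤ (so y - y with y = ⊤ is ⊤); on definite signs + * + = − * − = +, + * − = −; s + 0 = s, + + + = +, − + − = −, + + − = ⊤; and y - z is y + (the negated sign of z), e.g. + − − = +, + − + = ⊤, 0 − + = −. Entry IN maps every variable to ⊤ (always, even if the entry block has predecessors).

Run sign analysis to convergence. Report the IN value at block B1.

Fixpoint table:
  B0: | IN=(all ⊤) | OUT={a:+, d:+; rest ⊤}
  B1: | IN={d:+; rest ⊤} | OUT={d:+, f:-; rest ⊤}
  B2: | IN={d:+, f:-; rest ⊤} | OUT={d:+, f:-; rest ⊤}
  B3: | IN={d:+, f:-; rest ⊤} | OUT={d:+; rest ⊤}
  B4: | IN={d:+; rest ⊤} | OUT={d:+; rest ⊤}
  B5: | IN={d:+; rest ⊤} | OUT={d:+; rest ⊤}
  B6: | IN={d:+; rest ⊤} | OUT={a:+, d:+; rest ⊤}
  B7: | IN={a:+, d:+; rest ⊤} | OUT={a:+, d:+; rest ⊤}

Merge at B1: IN[B1] = OUT[B0] ⊔ OUT[B4] = {a: ⊤, b: ⊤, c: ⊤, d: +, e: ⊤, f: ⊤}

Answer: {a: ⊤, b: ⊤, c: ⊤, d: +, e: ⊤, f: ⊤}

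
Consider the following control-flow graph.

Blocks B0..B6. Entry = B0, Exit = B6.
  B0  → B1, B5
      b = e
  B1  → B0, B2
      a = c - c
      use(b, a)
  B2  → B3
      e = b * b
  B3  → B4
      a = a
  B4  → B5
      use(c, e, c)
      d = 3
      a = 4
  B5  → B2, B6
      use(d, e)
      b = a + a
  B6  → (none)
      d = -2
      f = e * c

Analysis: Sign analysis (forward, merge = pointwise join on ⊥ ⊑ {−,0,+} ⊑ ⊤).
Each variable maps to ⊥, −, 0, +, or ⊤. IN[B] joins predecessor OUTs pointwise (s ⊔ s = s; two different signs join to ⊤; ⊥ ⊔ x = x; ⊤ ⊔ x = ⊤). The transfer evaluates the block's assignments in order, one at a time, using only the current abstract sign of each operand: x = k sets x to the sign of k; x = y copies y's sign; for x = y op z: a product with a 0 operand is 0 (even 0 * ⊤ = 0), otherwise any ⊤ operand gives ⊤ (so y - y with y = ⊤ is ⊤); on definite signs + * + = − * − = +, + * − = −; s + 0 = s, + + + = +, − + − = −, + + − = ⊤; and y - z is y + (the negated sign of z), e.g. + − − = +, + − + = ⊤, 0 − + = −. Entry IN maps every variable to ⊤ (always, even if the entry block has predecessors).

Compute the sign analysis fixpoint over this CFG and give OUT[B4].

Converged values:
  B0:   IN=(all ⊤)   OUT=(all ⊤)
  B1:   IN=(all ⊤)   OUT=(all ⊤)
  B2:   IN=(all ⊤)   OUT=(all ⊤)
  B3:   IN=(all ⊤)   OUT=(all ⊤)
  B4:   IN=(all ⊤)   OUT={a:+, d:+; rest ⊤}
  B5:   IN=(all ⊤)   OUT=(all ⊤)
  B6:   IN=(all ⊤)   OUT={d:-; rest ⊤}

Merge at B4: IN[B4] = OUT[B3] = {a: ⊤, b: ⊤, c: ⊤, d: ⊤, e: ⊤, f: ⊤}
Applying B4's transfer function to that IN value gives OUT[B4] (row B4 above).

Answer: {a: +, b: ⊤, c: ⊤, d: +, e: ⊤, f: ⊤}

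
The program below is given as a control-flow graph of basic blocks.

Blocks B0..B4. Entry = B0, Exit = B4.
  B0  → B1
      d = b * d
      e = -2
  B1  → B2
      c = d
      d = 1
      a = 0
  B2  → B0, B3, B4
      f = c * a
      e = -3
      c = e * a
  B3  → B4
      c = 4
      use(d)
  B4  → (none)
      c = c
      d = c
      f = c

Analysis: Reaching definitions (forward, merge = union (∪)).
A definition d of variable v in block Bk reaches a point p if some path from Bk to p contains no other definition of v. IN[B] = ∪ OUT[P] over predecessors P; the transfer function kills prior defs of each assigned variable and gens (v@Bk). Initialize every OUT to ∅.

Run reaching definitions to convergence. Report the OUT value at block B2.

Fixpoint table:
  B0:   IN={a@B1, c@B2, d@B1, e@B2, f@B2}   OUT={a@B1, c@B2, d@B0, e@B0, f@B2}
  B1:   IN={a@B1, c@B2, d@B0, e@B0, f@B2}   OUT={a@B1, c@B1, d@B1, e@B0, f@B2}
  B2:   IN={a@B1, c@B1, d@B1, e@B0, f@B2}   OUT={a@B1, c@B2, d@B1, e@B2, f@B2}
  B3:   IN={a@B1, c@B2, d@B1, e@B2, f@B2}   OUT={a@B1, c@B3, d@B1, e@B2, f@B2}
  B4:   IN={a@B1, c@B2, c@B3, d@B1, e@B2, f@B2}   OUT={a@B1, c@B4, d@B4, e@B2, f@B4}

Merge at B2: IN[B2] = OUT[B1] = {a@B1, c@B1, d@B1, e@B0, f@B2}
Applying B2's transfer function to that IN value gives OUT[B2] (row B2 above).

Answer: {a@B1, c@B2, d@B1, e@B2, f@B2}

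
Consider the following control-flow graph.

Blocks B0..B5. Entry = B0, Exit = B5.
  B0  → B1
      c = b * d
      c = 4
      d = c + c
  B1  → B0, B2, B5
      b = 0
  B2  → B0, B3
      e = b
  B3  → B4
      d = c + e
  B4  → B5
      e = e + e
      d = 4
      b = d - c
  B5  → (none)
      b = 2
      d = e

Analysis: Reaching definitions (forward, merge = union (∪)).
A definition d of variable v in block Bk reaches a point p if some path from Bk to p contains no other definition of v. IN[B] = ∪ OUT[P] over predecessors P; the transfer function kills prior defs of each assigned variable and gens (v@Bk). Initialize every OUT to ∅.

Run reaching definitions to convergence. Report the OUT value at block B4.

Per-block solution:
  B0:   IN={b@B1, c@B0, d@B0, e@B2}   OUT={b@B1, c@B0, d@B0, e@B2}
  B1:   IN={b@B1, c@B0, d@B0, e@B2}   OUT={b@B1, c@B0, d@B0, e@B2}
  B2:   IN={b@B1, c@B0, d@B0, e@B2}   OUT={b@B1, c@B0, d@B0, e@B2}
  B3:   IN={b@B1, c@B0, d@B0, e@B2}   OUT={b@B1, c@B0, d@B3, e@B2}
  B4:   IN={b@B1, c@B0, d@B3, e@B2}   OUT={b@B4, c@B0, d@B4, e@B4}
  B5:   IN={b@B1, b@B4, c@B0, d@B0, d@B4, e@B2, e@B4}   OUT={b@B5, c@B0, d@B5, e@B2, e@B4}

Merge at B4: IN[B4] = OUT[B3] = {b@B1, c@B0, d@B3, e@B2}
Applying B4's transfer function to that IN value gives OUT[B4] (row B4 above).

Answer: {b@B4, c@B0, d@B4, e@B4}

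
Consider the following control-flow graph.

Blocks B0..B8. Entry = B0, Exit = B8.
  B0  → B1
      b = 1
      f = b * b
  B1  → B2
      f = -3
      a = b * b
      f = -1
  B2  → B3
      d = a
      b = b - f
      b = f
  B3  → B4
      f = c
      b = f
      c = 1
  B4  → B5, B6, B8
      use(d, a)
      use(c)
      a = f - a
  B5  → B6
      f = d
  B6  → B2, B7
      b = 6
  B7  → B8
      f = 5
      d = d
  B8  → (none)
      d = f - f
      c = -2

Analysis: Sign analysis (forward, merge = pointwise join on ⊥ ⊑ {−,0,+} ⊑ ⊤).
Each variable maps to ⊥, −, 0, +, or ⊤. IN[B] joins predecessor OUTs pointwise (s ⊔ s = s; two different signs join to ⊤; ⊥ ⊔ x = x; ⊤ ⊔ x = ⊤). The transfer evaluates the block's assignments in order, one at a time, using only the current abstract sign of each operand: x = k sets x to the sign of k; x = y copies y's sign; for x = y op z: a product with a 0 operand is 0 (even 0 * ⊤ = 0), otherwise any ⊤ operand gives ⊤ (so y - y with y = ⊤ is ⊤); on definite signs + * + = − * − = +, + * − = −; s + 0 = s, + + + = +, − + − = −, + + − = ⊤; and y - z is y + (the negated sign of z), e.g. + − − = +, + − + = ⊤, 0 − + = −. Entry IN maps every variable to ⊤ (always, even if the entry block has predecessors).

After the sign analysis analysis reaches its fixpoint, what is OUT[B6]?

Fixpoint table:
  B0:   IN=(all ⊤)   OUT={b:+, f:+; rest ⊤}
  B1:   IN={b:+, f:+; rest ⊤}   OUT={a:+, b:+, f:-; rest ⊤}
  B2:   IN={b:+; rest ⊤}   OUT=(all ⊤)
  B3:   IN=(all ⊤)   OUT={c:+; rest ⊤}
  B4:   IN={c:+; rest ⊤}   OUT={c:+; rest ⊤}
  B5:   IN={c:+; rest ⊤}   OUT={c:+; rest ⊤}
  B6:   IN={c:+; rest ⊤}   OUT={b:+, c:+; rest ⊤}
  B7:   IN={b:+, c:+; rest ⊤}   OUT={b:+, c:+, f:+; rest ⊤}
  B8:   IN={c:+; rest ⊤}   OUT={c:-; rest ⊤}

Merge at B6: IN[B6] = OUT[B4] ⊔ OUT[B5] = {a: ⊤, b: ⊤, c: +, d: ⊤, e: ⊤, f: ⊤}
Applying B6's transfer function to that IN value gives OUT[B6] (row B6 above).

Answer: {a: ⊤, b: +, c: +, d: ⊤, e: ⊤, f: ⊤}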